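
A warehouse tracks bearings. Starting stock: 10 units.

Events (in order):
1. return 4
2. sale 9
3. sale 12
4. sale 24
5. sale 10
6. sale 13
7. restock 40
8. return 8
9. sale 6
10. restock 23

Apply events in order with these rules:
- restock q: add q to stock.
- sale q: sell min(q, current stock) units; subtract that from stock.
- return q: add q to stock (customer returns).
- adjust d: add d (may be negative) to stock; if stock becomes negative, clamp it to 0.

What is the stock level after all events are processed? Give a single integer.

Processing events:
Start: stock = 10
  Event 1 (return 4): 10 + 4 = 14
  Event 2 (sale 9): sell min(9,14)=9. stock: 14 - 9 = 5. total_sold = 9
  Event 3 (sale 12): sell min(12,5)=5. stock: 5 - 5 = 0. total_sold = 14
  Event 4 (sale 24): sell min(24,0)=0. stock: 0 - 0 = 0. total_sold = 14
  Event 5 (sale 10): sell min(10,0)=0. stock: 0 - 0 = 0. total_sold = 14
  Event 6 (sale 13): sell min(13,0)=0. stock: 0 - 0 = 0. total_sold = 14
  Event 7 (restock 40): 0 + 40 = 40
  Event 8 (return 8): 40 + 8 = 48
  Event 9 (sale 6): sell min(6,48)=6. stock: 48 - 6 = 42. total_sold = 20
  Event 10 (restock 23): 42 + 23 = 65
Final: stock = 65, total_sold = 20

Answer: 65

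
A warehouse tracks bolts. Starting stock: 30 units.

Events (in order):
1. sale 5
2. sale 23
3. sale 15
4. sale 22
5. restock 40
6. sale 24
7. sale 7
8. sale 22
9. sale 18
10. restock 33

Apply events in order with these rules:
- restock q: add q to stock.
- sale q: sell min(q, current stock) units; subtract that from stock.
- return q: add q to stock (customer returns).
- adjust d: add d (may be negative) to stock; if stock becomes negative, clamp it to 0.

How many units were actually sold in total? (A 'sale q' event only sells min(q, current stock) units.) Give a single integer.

Processing events:
Start: stock = 30
  Event 1 (sale 5): sell min(5,30)=5. stock: 30 - 5 = 25. total_sold = 5
  Event 2 (sale 23): sell min(23,25)=23. stock: 25 - 23 = 2. total_sold = 28
  Event 3 (sale 15): sell min(15,2)=2. stock: 2 - 2 = 0. total_sold = 30
  Event 4 (sale 22): sell min(22,0)=0. stock: 0 - 0 = 0. total_sold = 30
  Event 5 (restock 40): 0 + 40 = 40
  Event 6 (sale 24): sell min(24,40)=24. stock: 40 - 24 = 16. total_sold = 54
  Event 7 (sale 7): sell min(7,16)=7. stock: 16 - 7 = 9. total_sold = 61
  Event 8 (sale 22): sell min(22,9)=9. stock: 9 - 9 = 0. total_sold = 70
  Event 9 (sale 18): sell min(18,0)=0. stock: 0 - 0 = 0. total_sold = 70
  Event 10 (restock 33): 0 + 33 = 33
Final: stock = 33, total_sold = 70

Answer: 70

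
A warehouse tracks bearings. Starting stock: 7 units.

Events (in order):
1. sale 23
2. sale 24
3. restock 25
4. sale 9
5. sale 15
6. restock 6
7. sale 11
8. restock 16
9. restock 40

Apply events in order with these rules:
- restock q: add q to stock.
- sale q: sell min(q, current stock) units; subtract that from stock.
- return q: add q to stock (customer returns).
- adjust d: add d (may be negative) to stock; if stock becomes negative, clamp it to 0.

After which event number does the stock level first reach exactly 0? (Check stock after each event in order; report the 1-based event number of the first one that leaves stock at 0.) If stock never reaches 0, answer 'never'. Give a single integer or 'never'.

Answer: 1

Derivation:
Processing events:
Start: stock = 7
  Event 1 (sale 23): sell min(23,7)=7. stock: 7 - 7 = 0. total_sold = 7
  Event 2 (sale 24): sell min(24,0)=0. stock: 0 - 0 = 0. total_sold = 7
  Event 3 (restock 25): 0 + 25 = 25
  Event 4 (sale 9): sell min(9,25)=9. stock: 25 - 9 = 16. total_sold = 16
  Event 5 (sale 15): sell min(15,16)=15. stock: 16 - 15 = 1. total_sold = 31
  Event 6 (restock 6): 1 + 6 = 7
  Event 7 (sale 11): sell min(11,7)=7. stock: 7 - 7 = 0. total_sold = 38
  Event 8 (restock 16): 0 + 16 = 16
  Event 9 (restock 40): 16 + 40 = 56
Final: stock = 56, total_sold = 38

First zero at event 1.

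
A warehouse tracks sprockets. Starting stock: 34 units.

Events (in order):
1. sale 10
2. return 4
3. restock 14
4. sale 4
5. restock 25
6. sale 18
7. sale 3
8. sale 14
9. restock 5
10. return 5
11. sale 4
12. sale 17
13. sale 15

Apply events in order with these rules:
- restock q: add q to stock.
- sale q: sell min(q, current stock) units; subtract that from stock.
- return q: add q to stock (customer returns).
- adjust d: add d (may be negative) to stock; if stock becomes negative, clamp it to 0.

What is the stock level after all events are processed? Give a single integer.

Processing events:
Start: stock = 34
  Event 1 (sale 10): sell min(10,34)=10. stock: 34 - 10 = 24. total_sold = 10
  Event 2 (return 4): 24 + 4 = 28
  Event 3 (restock 14): 28 + 14 = 42
  Event 4 (sale 4): sell min(4,42)=4. stock: 42 - 4 = 38. total_sold = 14
  Event 5 (restock 25): 38 + 25 = 63
  Event 6 (sale 18): sell min(18,63)=18. stock: 63 - 18 = 45. total_sold = 32
  Event 7 (sale 3): sell min(3,45)=3. stock: 45 - 3 = 42. total_sold = 35
  Event 8 (sale 14): sell min(14,42)=14. stock: 42 - 14 = 28. total_sold = 49
  Event 9 (restock 5): 28 + 5 = 33
  Event 10 (return 5): 33 + 5 = 38
  Event 11 (sale 4): sell min(4,38)=4. stock: 38 - 4 = 34. total_sold = 53
  Event 12 (sale 17): sell min(17,34)=17. stock: 34 - 17 = 17. total_sold = 70
  Event 13 (sale 15): sell min(15,17)=15. stock: 17 - 15 = 2. total_sold = 85
Final: stock = 2, total_sold = 85

Answer: 2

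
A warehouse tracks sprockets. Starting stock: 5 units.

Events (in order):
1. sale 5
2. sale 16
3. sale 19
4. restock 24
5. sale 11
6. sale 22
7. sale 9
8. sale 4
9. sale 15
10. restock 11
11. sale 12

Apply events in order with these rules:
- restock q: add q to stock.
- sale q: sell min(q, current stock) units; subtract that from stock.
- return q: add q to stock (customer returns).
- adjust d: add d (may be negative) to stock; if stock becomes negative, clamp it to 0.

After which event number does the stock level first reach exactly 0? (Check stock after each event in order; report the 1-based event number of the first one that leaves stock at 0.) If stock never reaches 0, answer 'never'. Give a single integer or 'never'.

Answer: 1

Derivation:
Processing events:
Start: stock = 5
  Event 1 (sale 5): sell min(5,5)=5. stock: 5 - 5 = 0. total_sold = 5
  Event 2 (sale 16): sell min(16,0)=0. stock: 0 - 0 = 0. total_sold = 5
  Event 3 (sale 19): sell min(19,0)=0. stock: 0 - 0 = 0. total_sold = 5
  Event 4 (restock 24): 0 + 24 = 24
  Event 5 (sale 11): sell min(11,24)=11. stock: 24 - 11 = 13. total_sold = 16
  Event 6 (sale 22): sell min(22,13)=13. stock: 13 - 13 = 0. total_sold = 29
  Event 7 (sale 9): sell min(9,0)=0. stock: 0 - 0 = 0. total_sold = 29
  Event 8 (sale 4): sell min(4,0)=0. stock: 0 - 0 = 0. total_sold = 29
  Event 9 (sale 15): sell min(15,0)=0. stock: 0 - 0 = 0. total_sold = 29
  Event 10 (restock 11): 0 + 11 = 11
  Event 11 (sale 12): sell min(12,11)=11. stock: 11 - 11 = 0. total_sold = 40
Final: stock = 0, total_sold = 40

First zero at event 1.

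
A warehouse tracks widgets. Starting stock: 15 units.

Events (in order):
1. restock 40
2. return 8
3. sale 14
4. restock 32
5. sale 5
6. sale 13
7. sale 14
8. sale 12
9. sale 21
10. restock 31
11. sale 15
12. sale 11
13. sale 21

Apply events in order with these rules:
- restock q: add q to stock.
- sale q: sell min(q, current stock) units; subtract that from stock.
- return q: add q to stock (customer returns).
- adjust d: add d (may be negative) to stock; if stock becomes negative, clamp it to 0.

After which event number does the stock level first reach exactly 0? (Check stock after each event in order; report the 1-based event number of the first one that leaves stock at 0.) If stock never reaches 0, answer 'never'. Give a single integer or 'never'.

Processing events:
Start: stock = 15
  Event 1 (restock 40): 15 + 40 = 55
  Event 2 (return 8): 55 + 8 = 63
  Event 3 (sale 14): sell min(14,63)=14. stock: 63 - 14 = 49. total_sold = 14
  Event 4 (restock 32): 49 + 32 = 81
  Event 5 (sale 5): sell min(5,81)=5. stock: 81 - 5 = 76. total_sold = 19
  Event 6 (sale 13): sell min(13,76)=13. stock: 76 - 13 = 63. total_sold = 32
  Event 7 (sale 14): sell min(14,63)=14. stock: 63 - 14 = 49. total_sold = 46
  Event 8 (sale 12): sell min(12,49)=12. stock: 49 - 12 = 37. total_sold = 58
  Event 9 (sale 21): sell min(21,37)=21. stock: 37 - 21 = 16. total_sold = 79
  Event 10 (restock 31): 16 + 31 = 47
  Event 11 (sale 15): sell min(15,47)=15. stock: 47 - 15 = 32. total_sold = 94
  Event 12 (sale 11): sell min(11,32)=11. stock: 32 - 11 = 21. total_sold = 105
  Event 13 (sale 21): sell min(21,21)=21. stock: 21 - 21 = 0. total_sold = 126
Final: stock = 0, total_sold = 126

First zero at event 13.

Answer: 13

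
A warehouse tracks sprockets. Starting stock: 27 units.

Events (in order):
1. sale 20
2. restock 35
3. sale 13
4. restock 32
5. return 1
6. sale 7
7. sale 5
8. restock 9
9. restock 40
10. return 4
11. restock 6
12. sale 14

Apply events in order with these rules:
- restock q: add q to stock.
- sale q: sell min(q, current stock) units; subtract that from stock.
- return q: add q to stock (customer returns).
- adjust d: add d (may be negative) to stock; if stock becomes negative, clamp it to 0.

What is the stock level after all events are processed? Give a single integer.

Processing events:
Start: stock = 27
  Event 1 (sale 20): sell min(20,27)=20. stock: 27 - 20 = 7. total_sold = 20
  Event 2 (restock 35): 7 + 35 = 42
  Event 3 (sale 13): sell min(13,42)=13. stock: 42 - 13 = 29. total_sold = 33
  Event 4 (restock 32): 29 + 32 = 61
  Event 5 (return 1): 61 + 1 = 62
  Event 6 (sale 7): sell min(7,62)=7. stock: 62 - 7 = 55. total_sold = 40
  Event 7 (sale 5): sell min(5,55)=5. stock: 55 - 5 = 50. total_sold = 45
  Event 8 (restock 9): 50 + 9 = 59
  Event 9 (restock 40): 59 + 40 = 99
  Event 10 (return 4): 99 + 4 = 103
  Event 11 (restock 6): 103 + 6 = 109
  Event 12 (sale 14): sell min(14,109)=14. stock: 109 - 14 = 95. total_sold = 59
Final: stock = 95, total_sold = 59

Answer: 95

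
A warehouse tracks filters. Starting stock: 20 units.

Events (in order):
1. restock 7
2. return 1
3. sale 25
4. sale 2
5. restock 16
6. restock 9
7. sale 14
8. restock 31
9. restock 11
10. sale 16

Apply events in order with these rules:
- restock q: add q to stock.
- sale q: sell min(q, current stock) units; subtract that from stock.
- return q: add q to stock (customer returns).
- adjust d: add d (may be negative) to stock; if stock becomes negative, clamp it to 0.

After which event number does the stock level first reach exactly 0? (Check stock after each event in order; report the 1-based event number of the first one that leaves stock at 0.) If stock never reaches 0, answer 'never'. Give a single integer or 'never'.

Processing events:
Start: stock = 20
  Event 1 (restock 7): 20 + 7 = 27
  Event 2 (return 1): 27 + 1 = 28
  Event 3 (sale 25): sell min(25,28)=25. stock: 28 - 25 = 3. total_sold = 25
  Event 4 (sale 2): sell min(2,3)=2. stock: 3 - 2 = 1. total_sold = 27
  Event 5 (restock 16): 1 + 16 = 17
  Event 6 (restock 9): 17 + 9 = 26
  Event 7 (sale 14): sell min(14,26)=14. stock: 26 - 14 = 12. total_sold = 41
  Event 8 (restock 31): 12 + 31 = 43
  Event 9 (restock 11): 43 + 11 = 54
  Event 10 (sale 16): sell min(16,54)=16. stock: 54 - 16 = 38. total_sold = 57
Final: stock = 38, total_sold = 57

Stock never reaches 0.

Answer: never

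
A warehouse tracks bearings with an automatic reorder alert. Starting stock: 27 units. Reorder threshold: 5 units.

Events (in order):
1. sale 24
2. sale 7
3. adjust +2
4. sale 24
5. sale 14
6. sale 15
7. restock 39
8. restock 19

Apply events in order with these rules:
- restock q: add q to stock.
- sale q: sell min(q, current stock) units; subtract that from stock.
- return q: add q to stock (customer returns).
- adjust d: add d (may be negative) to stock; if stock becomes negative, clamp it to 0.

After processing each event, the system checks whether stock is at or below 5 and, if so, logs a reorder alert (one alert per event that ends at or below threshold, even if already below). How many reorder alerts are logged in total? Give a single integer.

Answer: 6

Derivation:
Processing events:
Start: stock = 27
  Event 1 (sale 24): sell min(24,27)=24. stock: 27 - 24 = 3. total_sold = 24
  Event 2 (sale 7): sell min(7,3)=3. stock: 3 - 3 = 0. total_sold = 27
  Event 3 (adjust +2): 0 + 2 = 2
  Event 4 (sale 24): sell min(24,2)=2. stock: 2 - 2 = 0. total_sold = 29
  Event 5 (sale 14): sell min(14,0)=0. stock: 0 - 0 = 0. total_sold = 29
  Event 6 (sale 15): sell min(15,0)=0. stock: 0 - 0 = 0. total_sold = 29
  Event 7 (restock 39): 0 + 39 = 39
  Event 8 (restock 19): 39 + 19 = 58
Final: stock = 58, total_sold = 29

Checking against threshold 5:
  After event 1: stock=3 <= 5 -> ALERT
  After event 2: stock=0 <= 5 -> ALERT
  After event 3: stock=2 <= 5 -> ALERT
  After event 4: stock=0 <= 5 -> ALERT
  After event 5: stock=0 <= 5 -> ALERT
  After event 6: stock=0 <= 5 -> ALERT
  After event 7: stock=39 > 5
  After event 8: stock=58 > 5
Alert events: [1, 2, 3, 4, 5, 6]. Count = 6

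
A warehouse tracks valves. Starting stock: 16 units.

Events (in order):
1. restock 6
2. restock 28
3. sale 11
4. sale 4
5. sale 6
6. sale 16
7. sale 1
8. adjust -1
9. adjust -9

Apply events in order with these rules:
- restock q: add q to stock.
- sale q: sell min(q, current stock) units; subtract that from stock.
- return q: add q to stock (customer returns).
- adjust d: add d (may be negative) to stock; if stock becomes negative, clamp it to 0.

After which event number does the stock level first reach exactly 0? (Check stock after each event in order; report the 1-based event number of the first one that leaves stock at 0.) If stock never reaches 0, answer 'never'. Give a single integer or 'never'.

Processing events:
Start: stock = 16
  Event 1 (restock 6): 16 + 6 = 22
  Event 2 (restock 28): 22 + 28 = 50
  Event 3 (sale 11): sell min(11,50)=11. stock: 50 - 11 = 39. total_sold = 11
  Event 4 (sale 4): sell min(4,39)=4. stock: 39 - 4 = 35. total_sold = 15
  Event 5 (sale 6): sell min(6,35)=6. stock: 35 - 6 = 29. total_sold = 21
  Event 6 (sale 16): sell min(16,29)=16. stock: 29 - 16 = 13. total_sold = 37
  Event 7 (sale 1): sell min(1,13)=1. stock: 13 - 1 = 12. total_sold = 38
  Event 8 (adjust -1): 12 + -1 = 11
  Event 9 (adjust -9): 11 + -9 = 2
Final: stock = 2, total_sold = 38

Stock never reaches 0.

Answer: never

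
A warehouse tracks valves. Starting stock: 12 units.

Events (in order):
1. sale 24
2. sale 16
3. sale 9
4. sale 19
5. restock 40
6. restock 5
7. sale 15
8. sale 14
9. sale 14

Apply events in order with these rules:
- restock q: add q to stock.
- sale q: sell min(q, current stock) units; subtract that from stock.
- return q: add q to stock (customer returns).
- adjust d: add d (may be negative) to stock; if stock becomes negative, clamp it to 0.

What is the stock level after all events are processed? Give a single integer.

Processing events:
Start: stock = 12
  Event 1 (sale 24): sell min(24,12)=12. stock: 12 - 12 = 0. total_sold = 12
  Event 2 (sale 16): sell min(16,0)=0. stock: 0 - 0 = 0. total_sold = 12
  Event 3 (sale 9): sell min(9,0)=0. stock: 0 - 0 = 0. total_sold = 12
  Event 4 (sale 19): sell min(19,0)=0. stock: 0 - 0 = 0. total_sold = 12
  Event 5 (restock 40): 0 + 40 = 40
  Event 6 (restock 5): 40 + 5 = 45
  Event 7 (sale 15): sell min(15,45)=15. stock: 45 - 15 = 30. total_sold = 27
  Event 8 (sale 14): sell min(14,30)=14. stock: 30 - 14 = 16. total_sold = 41
  Event 9 (sale 14): sell min(14,16)=14. stock: 16 - 14 = 2. total_sold = 55
Final: stock = 2, total_sold = 55

Answer: 2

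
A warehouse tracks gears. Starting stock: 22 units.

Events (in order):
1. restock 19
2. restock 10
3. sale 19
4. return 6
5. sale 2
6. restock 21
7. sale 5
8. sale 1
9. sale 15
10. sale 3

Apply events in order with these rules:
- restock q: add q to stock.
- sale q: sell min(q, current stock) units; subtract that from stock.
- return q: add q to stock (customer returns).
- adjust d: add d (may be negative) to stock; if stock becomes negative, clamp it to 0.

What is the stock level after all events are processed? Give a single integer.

Processing events:
Start: stock = 22
  Event 1 (restock 19): 22 + 19 = 41
  Event 2 (restock 10): 41 + 10 = 51
  Event 3 (sale 19): sell min(19,51)=19. stock: 51 - 19 = 32. total_sold = 19
  Event 4 (return 6): 32 + 6 = 38
  Event 5 (sale 2): sell min(2,38)=2. stock: 38 - 2 = 36. total_sold = 21
  Event 6 (restock 21): 36 + 21 = 57
  Event 7 (sale 5): sell min(5,57)=5. stock: 57 - 5 = 52. total_sold = 26
  Event 8 (sale 1): sell min(1,52)=1. stock: 52 - 1 = 51. total_sold = 27
  Event 9 (sale 15): sell min(15,51)=15. stock: 51 - 15 = 36. total_sold = 42
  Event 10 (sale 3): sell min(3,36)=3. stock: 36 - 3 = 33. total_sold = 45
Final: stock = 33, total_sold = 45

Answer: 33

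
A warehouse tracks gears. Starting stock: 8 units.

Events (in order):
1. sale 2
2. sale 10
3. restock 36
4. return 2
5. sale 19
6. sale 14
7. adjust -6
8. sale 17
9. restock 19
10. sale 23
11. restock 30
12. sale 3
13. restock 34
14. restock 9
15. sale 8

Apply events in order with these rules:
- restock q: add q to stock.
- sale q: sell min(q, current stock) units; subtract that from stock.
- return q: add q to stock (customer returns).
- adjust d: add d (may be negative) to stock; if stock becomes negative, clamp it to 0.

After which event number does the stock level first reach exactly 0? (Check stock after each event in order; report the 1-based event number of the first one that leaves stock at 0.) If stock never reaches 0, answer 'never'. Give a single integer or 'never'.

Answer: 2

Derivation:
Processing events:
Start: stock = 8
  Event 1 (sale 2): sell min(2,8)=2. stock: 8 - 2 = 6. total_sold = 2
  Event 2 (sale 10): sell min(10,6)=6. stock: 6 - 6 = 0. total_sold = 8
  Event 3 (restock 36): 0 + 36 = 36
  Event 4 (return 2): 36 + 2 = 38
  Event 5 (sale 19): sell min(19,38)=19. stock: 38 - 19 = 19. total_sold = 27
  Event 6 (sale 14): sell min(14,19)=14. stock: 19 - 14 = 5. total_sold = 41
  Event 7 (adjust -6): 5 + -6 = 0 (clamped to 0)
  Event 8 (sale 17): sell min(17,0)=0. stock: 0 - 0 = 0. total_sold = 41
  Event 9 (restock 19): 0 + 19 = 19
  Event 10 (sale 23): sell min(23,19)=19. stock: 19 - 19 = 0. total_sold = 60
  Event 11 (restock 30): 0 + 30 = 30
  Event 12 (sale 3): sell min(3,30)=3. stock: 30 - 3 = 27. total_sold = 63
  Event 13 (restock 34): 27 + 34 = 61
  Event 14 (restock 9): 61 + 9 = 70
  Event 15 (sale 8): sell min(8,70)=8. stock: 70 - 8 = 62. total_sold = 71
Final: stock = 62, total_sold = 71

First zero at event 2.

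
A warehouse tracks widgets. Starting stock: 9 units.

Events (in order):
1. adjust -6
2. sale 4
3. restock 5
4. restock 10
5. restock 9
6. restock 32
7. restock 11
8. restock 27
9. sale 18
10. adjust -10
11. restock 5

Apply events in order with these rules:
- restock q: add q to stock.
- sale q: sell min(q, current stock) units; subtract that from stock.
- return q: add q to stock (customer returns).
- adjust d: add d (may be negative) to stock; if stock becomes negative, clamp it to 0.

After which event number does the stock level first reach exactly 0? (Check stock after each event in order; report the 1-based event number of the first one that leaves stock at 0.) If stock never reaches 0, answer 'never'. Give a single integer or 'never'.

Answer: 2

Derivation:
Processing events:
Start: stock = 9
  Event 1 (adjust -6): 9 + -6 = 3
  Event 2 (sale 4): sell min(4,3)=3. stock: 3 - 3 = 0. total_sold = 3
  Event 3 (restock 5): 0 + 5 = 5
  Event 4 (restock 10): 5 + 10 = 15
  Event 5 (restock 9): 15 + 9 = 24
  Event 6 (restock 32): 24 + 32 = 56
  Event 7 (restock 11): 56 + 11 = 67
  Event 8 (restock 27): 67 + 27 = 94
  Event 9 (sale 18): sell min(18,94)=18. stock: 94 - 18 = 76. total_sold = 21
  Event 10 (adjust -10): 76 + -10 = 66
  Event 11 (restock 5): 66 + 5 = 71
Final: stock = 71, total_sold = 21

First zero at event 2.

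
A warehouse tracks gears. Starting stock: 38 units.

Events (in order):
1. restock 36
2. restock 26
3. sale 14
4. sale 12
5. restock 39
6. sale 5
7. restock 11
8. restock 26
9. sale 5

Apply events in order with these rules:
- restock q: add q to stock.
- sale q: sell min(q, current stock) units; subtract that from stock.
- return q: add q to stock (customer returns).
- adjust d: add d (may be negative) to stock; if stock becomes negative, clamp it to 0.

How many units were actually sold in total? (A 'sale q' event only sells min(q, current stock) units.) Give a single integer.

Processing events:
Start: stock = 38
  Event 1 (restock 36): 38 + 36 = 74
  Event 2 (restock 26): 74 + 26 = 100
  Event 3 (sale 14): sell min(14,100)=14. stock: 100 - 14 = 86. total_sold = 14
  Event 4 (sale 12): sell min(12,86)=12. stock: 86 - 12 = 74. total_sold = 26
  Event 5 (restock 39): 74 + 39 = 113
  Event 6 (sale 5): sell min(5,113)=5. stock: 113 - 5 = 108. total_sold = 31
  Event 7 (restock 11): 108 + 11 = 119
  Event 8 (restock 26): 119 + 26 = 145
  Event 9 (sale 5): sell min(5,145)=5. stock: 145 - 5 = 140. total_sold = 36
Final: stock = 140, total_sold = 36

Answer: 36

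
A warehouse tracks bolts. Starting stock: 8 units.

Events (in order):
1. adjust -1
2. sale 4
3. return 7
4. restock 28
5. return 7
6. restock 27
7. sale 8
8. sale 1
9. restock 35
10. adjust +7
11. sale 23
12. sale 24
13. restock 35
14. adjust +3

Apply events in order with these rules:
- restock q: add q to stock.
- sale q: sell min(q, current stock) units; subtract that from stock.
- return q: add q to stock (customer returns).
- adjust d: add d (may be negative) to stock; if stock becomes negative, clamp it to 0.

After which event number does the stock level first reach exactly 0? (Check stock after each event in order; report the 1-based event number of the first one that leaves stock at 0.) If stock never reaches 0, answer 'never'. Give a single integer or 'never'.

Processing events:
Start: stock = 8
  Event 1 (adjust -1): 8 + -1 = 7
  Event 2 (sale 4): sell min(4,7)=4. stock: 7 - 4 = 3. total_sold = 4
  Event 3 (return 7): 3 + 7 = 10
  Event 4 (restock 28): 10 + 28 = 38
  Event 5 (return 7): 38 + 7 = 45
  Event 6 (restock 27): 45 + 27 = 72
  Event 7 (sale 8): sell min(8,72)=8. stock: 72 - 8 = 64. total_sold = 12
  Event 8 (sale 1): sell min(1,64)=1. stock: 64 - 1 = 63. total_sold = 13
  Event 9 (restock 35): 63 + 35 = 98
  Event 10 (adjust +7): 98 + 7 = 105
  Event 11 (sale 23): sell min(23,105)=23. stock: 105 - 23 = 82. total_sold = 36
  Event 12 (sale 24): sell min(24,82)=24. stock: 82 - 24 = 58. total_sold = 60
  Event 13 (restock 35): 58 + 35 = 93
  Event 14 (adjust +3): 93 + 3 = 96
Final: stock = 96, total_sold = 60

Stock never reaches 0.

Answer: never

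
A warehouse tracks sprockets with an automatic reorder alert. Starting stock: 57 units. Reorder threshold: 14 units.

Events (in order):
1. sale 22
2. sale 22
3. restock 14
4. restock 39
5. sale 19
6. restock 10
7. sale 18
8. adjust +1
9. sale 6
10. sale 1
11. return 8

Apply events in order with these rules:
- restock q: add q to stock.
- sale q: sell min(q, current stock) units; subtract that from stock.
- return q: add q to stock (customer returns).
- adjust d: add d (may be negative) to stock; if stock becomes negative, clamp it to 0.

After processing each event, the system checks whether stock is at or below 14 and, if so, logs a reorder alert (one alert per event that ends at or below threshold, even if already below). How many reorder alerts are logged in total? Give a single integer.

Answer: 1

Derivation:
Processing events:
Start: stock = 57
  Event 1 (sale 22): sell min(22,57)=22. stock: 57 - 22 = 35. total_sold = 22
  Event 2 (sale 22): sell min(22,35)=22. stock: 35 - 22 = 13. total_sold = 44
  Event 3 (restock 14): 13 + 14 = 27
  Event 4 (restock 39): 27 + 39 = 66
  Event 5 (sale 19): sell min(19,66)=19. stock: 66 - 19 = 47. total_sold = 63
  Event 6 (restock 10): 47 + 10 = 57
  Event 7 (sale 18): sell min(18,57)=18. stock: 57 - 18 = 39. total_sold = 81
  Event 8 (adjust +1): 39 + 1 = 40
  Event 9 (sale 6): sell min(6,40)=6. stock: 40 - 6 = 34. total_sold = 87
  Event 10 (sale 1): sell min(1,34)=1. stock: 34 - 1 = 33. total_sold = 88
  Event 11 (return 8): 33 + 8 = 41
Final: stock = 41, total_sold = 88

Checking against threshold 14:
  After event 1: stock=35 > 14
  After event 2: stock=13 <= 14 -> ALERT
  After event 3: stock=27 > 14
  After event 4: stock=66 > 14
  After event 5: stock=47 > 14
  After event 6: stock=57 > 14
  After event 7: stock=39 > 14
  After event 8: stock=40 > 14
  After event 9: stock=34 > 14
  After event 10: stock=33 > 14
  After event 11: stock=41 > 14
Alert events: [2]. Count = 1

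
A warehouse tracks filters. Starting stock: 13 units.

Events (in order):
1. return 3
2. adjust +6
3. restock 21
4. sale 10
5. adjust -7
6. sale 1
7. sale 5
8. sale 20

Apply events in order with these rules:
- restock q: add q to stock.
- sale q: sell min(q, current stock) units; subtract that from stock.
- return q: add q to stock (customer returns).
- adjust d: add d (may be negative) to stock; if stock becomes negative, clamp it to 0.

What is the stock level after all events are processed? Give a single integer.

Answer: 0

Derivation:
Processing events:
Start: stock = 13
  Event 1 (return 3): 13 + 3 = 16
  Event 2 (adjust +6): 16 + 6 = 22
  Event 3 (restock 21): 22 + 21 = 43
  Event 4 (sale 10): sell min(10,43)=10. stock: 43 - 10 = 33. total_sold = 10
  Event 5 (adjust -7): 33 + -7 = 26
  Event 6 (sale 1): sell min(1,26)=1. stock: 26 - 1 = 25. total_sold = 11
  Event 7 (sale 5): sell min(5,25)=5. stock: 25 - 5 = 20. total_sold = 16
  Event 8 (sale 20): sell min(20,20)=20. stock: 20 - 20 = 0. total_sold = 36
Final: stock = 0, total_sold = 36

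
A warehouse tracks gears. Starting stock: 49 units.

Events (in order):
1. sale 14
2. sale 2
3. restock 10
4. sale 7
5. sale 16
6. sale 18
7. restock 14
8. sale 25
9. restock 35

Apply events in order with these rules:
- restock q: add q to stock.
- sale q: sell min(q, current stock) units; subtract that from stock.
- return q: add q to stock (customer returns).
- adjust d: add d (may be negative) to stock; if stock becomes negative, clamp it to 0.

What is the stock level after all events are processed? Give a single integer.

Answer: 35

Derivation:
Processing events:
Start: stock = 49
  Event 1 (sale 14): sell min(14,49)=14. stock: 49 - 14 = 35. total_sold = 14
  Event 2 (sale 2): sell min(2,35)=2. stock: 35 - 2 = 33. total_sold = 16
  Event 3 (restock 10): 33 + 10 = 43
  Event 4 (sale 7): sell min(7,43)=7. stock: 43 - 7 = 36. total_sold = 23
  Event 5 (sale 16): sell min(16,36)=16. stock: 36 - 16 = 20. total_sold = 39
  Event 6 (sale 18): sell min(18,20)=18. stock: 20 - 18 = 2. total_sold = 57
  Event 7 (restock 14): 2 + 14 = 16
  Event 8 (sale 25): sell min(25,16)=16. stock: 16 - 16 = 0. total_sold = 73
  Event 9 (restock 35): 0 + 35 = 35
Final: stock = 35, total_sold = 73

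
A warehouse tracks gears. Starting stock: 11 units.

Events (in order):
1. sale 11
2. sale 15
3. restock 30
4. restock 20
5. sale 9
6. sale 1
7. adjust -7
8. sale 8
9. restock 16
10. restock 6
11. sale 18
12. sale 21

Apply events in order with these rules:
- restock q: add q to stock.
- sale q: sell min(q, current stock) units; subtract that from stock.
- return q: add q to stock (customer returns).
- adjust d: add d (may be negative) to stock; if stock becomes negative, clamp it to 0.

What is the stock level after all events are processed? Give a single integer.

Processing events:
Start: stock = 11
  Event 1 (sale 11): sell min(11,11)=11. stock: 11 - 11 = 0. total_sold = 11
  Event 2 (sale 15): sell min(15,0)=0. stock: 0 - 0 = 0. total_sold = 11
  Event 3 (restock 30): 0 + 30 = 30
  Event 4 (restock 20): 30 + 20 = 50
  Event 5 (sale 9): sell min(9,50)=9. stock: 50 - 9 = 41. total_sold = 20
  Event 6 (sale 1): sell min(1,41)=1. stock: 41 - 1 = 40. total_sold = 21
  Event 7 (adjust -7): 40 + -7 = 33
  Event 8 (sale 8): sell min(8,33)=8. stock: 33 - 8 = 25. total_sold = 29
  Event 9 (restock 16): 25 + 16 = 41
  Event 10 (restock 6): 41 + 6 = 47
  Event 11 (sale 18): sell min(18,47)=18. stock: 47 - 18 = 29. total_sold = 47
  Event 12 (sale 21): sell min(21,29)=21. stock: 29 - 21 = 8. total_sold = 68
Final: stock = 8, total_sold = 68

Answer: 8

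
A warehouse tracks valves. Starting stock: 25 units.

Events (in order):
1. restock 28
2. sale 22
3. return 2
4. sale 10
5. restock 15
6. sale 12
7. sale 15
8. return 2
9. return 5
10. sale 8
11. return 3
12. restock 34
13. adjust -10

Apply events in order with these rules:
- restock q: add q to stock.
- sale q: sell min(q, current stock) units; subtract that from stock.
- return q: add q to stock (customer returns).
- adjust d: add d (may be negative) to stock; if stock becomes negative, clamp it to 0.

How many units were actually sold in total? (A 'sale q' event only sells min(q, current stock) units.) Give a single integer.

Processing events:
Start: stock = 25
  Event 1 (restock 28): 25 + 28 = 53
  Event 2 (sale 22): sell min(22,53)=22. stock: 53 - 22 = 31. total_sold = 22
  Event 3 (return 2): 31 + 2 = 33
  Event 4 (sale 10): sell min(10,33)=10. stock: 33 - 10 = 23. total_sold = 32
  Event 5 (restock 15): 23 + 15 = 38
  Event 6 (sale 12): sell min(12,38)=12. stock: 38 - 12 = 26. total_sold = 44
  Event 7 (sale 15): sell min(15,26)=15. stock: 26 - 15 = 11. total_sold = 59
  Event 8 (return 2): 11 + 2 = 13
  Event 9 (return 5): 13 + 5 = 18
  Event 10 (sale 8): sell min(8,18)=8. stock: 18 - 8 = 10. total_sold = 67
  Event 11 (return 3): 10 + 3 = 13
  Event 12 (restock 34): 13 + 34 = 47
  Event 13 (adjust -10): 47 + -10 = 37
Final: stock = 37, total_sold = 67

Answer: 67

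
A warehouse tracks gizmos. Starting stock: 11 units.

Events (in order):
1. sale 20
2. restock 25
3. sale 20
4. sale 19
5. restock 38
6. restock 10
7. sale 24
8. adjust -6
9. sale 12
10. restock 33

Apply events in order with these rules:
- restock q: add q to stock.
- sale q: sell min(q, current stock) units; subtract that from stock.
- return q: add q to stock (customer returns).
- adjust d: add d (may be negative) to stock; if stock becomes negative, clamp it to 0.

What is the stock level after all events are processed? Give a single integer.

Answer: 39

Derivation:
Processing events:
Start: stock = 11
  Event 1 (sale 20): sell min(20,11)=11. stock: 11 - 11 = 0. total_sold = 11
  Event 2 (restock 25): 0 + 25 = 25
  Event 3 (sale 20): sell min(20,25)=20. stock: 25 - 20 = 5. total_sold = 31
  Event 4 (sale 19): sell min(19,5)=5. stock: 5 - 5 = 0. total_sold = 36
  Event 5 (restock 38): 0 + 38 = 38
  Event 6 (restock 10): 38 + 10 = 48
  Event 7 (sale 24): sell min(24,48)=24. stock: 48 - 24 = 24. total_sold = 60
  Event 8 (adjust -6): 24 + -6 = 18
  Event 9 (sale 12): sell min(12,18)=12. stock: 18 - 12 = 6. total_sold = 72
  Event 10 (restock 33): 6 + 33 = 39
Final: stock = 39, total_sold = 72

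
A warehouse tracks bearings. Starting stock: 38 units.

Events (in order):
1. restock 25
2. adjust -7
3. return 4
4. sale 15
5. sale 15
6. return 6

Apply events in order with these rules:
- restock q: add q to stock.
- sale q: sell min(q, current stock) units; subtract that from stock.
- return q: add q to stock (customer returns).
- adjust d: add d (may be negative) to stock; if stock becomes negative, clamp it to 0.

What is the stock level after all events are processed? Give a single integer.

Processing events:
Start: stock = 38
  Event 1 (restock 25): 38 + 25 = 63
  Event 2 (adjust -7): 63 + -7 = 56
  Event 3 (return 4): 56 + 4 = 60
  Event 4 (sale 15): sell min(15,60)=15. stock: 60 - 15 = 45. total_sold = 15
  Event 5 (sale 15): sell min(15,45)=15. stock: 45 - 15 = 30. total_sold = 30
  Event 6 (return 6): 30 + 6 = 36
Final: stock = 36, total_sold = 30

Answer: 36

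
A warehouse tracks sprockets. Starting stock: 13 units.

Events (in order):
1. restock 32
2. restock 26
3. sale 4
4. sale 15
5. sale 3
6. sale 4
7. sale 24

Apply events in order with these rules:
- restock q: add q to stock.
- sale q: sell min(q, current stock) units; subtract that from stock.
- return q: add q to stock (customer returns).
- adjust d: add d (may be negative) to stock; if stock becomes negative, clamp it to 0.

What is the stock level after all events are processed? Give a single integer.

Answer: 21

Derivation:
Processing events:
Start: stock = 13
  Event 1 (restock 32): 13 + 32 = 45
  Event 2 (restock 26): 45 + 26 = 71
  Event 3 (sale 4): sell min(4,71)=4. stock: 71 - 4 = 67. total_sold = 4
  Event 4 (sale 15): sell min(15,67)=15. stock: 67 - 15 = 52. total_sold = 19
  Event 5 (sale 3): sell min(3,52)=3. stock: 52 - 3 = 49. total_sold = 22
  Event 6 (sale 4): sell min(4,49)=4. stock: 49 - 4 = 45. total_sold = 26
  Event 7 (sale 24): sell min(24,45)=24. stock: 45 - 24 = 21. total_sold = 50
Final: stock = 21, total_sold = 50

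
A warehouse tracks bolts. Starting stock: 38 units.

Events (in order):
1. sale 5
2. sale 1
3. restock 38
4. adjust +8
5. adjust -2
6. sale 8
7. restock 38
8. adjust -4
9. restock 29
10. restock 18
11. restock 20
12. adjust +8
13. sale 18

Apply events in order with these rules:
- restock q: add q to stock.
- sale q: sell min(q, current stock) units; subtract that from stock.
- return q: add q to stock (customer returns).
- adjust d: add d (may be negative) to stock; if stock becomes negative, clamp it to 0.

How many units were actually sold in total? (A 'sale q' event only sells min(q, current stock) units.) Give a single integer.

Answer: 32

Derivation:
Processing events:
Start: stock = 38
  Event 1 (sale 5): sell min(5,38)=5. stock: 38 - 5 = 33. total_sold = 5
  Event 2 (sale 1): sell min(1,33)=1. stock: 33 - 1 = 32. total_sold = 6
  Event 3 (restock 38): 32 + 38 = 70
  Event 4 (adjust +8): 70 + 8 = 78
  Event 5 (adjust -2): 78 + -2 = 76
  Event 6 (sale 8): sell min(8,76)=8. stock: 76 - 8 = 68. total_sold = 14
  Event 7 (restock 38): 68 + 38 = 106
  Event 8 (adjust -4): 106 + -4 = 102
  Event 9 (restock 29): 102 + 29 = 131
  Event 10 (restock 18): 131 + 18 = 149
  Event 11 (restock 20): 149 + 20 = 169
  Event 12 (adjust +8): 169 + 8 = 177
  Event 13 (sale 18): sell min(18,177)=18. stock: 177 - 18 = 159. total_sold = 32
Final: stock = 159, total_sold = 32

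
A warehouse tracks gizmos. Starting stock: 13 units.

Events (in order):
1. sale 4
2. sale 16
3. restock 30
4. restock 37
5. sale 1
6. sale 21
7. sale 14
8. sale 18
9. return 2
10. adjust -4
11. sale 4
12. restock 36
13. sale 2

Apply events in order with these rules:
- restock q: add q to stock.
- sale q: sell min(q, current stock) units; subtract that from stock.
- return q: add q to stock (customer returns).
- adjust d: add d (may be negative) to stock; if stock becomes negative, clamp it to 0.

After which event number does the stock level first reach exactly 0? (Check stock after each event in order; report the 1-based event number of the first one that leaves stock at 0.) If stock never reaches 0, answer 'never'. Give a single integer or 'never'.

Answer: 2

Derivation:
Processing events:
Start: stock = 13
  Event 1 (sale 4): sell min(4,13)=4. stock: 13 - 4 = 9. total_sold = 4
  Event 2 (sale 16): sell min(16,9)=9. stock: 9 - 9 = 0. total_sold = 13
  Event 3 (restock 30): 0 + 30 = 30
  Event 4 (restock 37): 30 + 37 = 67
  Event 5 (sale 1): sell min(1,67)=1. stock: 67 - 1 = 66. total_sold = 14
  Event 6 (sale 21): sell min(21,66)=21. stock: 66 - 21 = 45. total_sold = 35
  Event 7 (sale 14): sell min(14,45)=14. stock: 45 - 14 = 31. total_sold = 49
  Event 8 (sale 18): sell min(18,31)=18. stock: 31 - 18 = 13. total_sold = 67
  Event 9 (return 2): 13 + 2 = 15
  Event 10 (adjust -4): 15 + -4 = 11
  Event 11 (sale 4): sell min(4,11)=4. stock: 11 - 4 = 7. total_sold = 71
  Event 12 (restock 36): 7 + 36 = 43
  Event 13 (sale 2): sell min(2,43)=2. stock: 43 - 2 = 41. total_sold = 73
Final: stock = 41, total_sold = 73

First zero at event 2.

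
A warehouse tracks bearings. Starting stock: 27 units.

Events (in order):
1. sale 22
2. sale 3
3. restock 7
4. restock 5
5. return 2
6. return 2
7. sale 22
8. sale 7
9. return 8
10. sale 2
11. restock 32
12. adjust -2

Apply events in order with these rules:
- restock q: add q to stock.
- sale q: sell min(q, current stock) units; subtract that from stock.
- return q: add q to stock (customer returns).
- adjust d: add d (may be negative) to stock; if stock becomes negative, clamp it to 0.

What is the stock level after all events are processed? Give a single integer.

Answer: 36

Derivation:
Processing events:
Start: stock = 27
  Event 1 (sale 22): sell min(22,27)=22. stock: 27 - 22 = 5. total_sold = 22
  Event 2 (sale 3): sell min(3,5)=3. stock: 5 - 3 = 2. total_sold = 25
  Event 3 (restock 7): 2 + 7 = 9
  Event 4 (restock 5): 9 + 5 = 14
  Event 5 (return 2): 14 + 2 = 16
  Event 6 (return 2): 16 + 2 = 18
  Event 7 (sale 22): sell min(22,18)=18. stock: 18 - 18 = 0. total_sold = 43
  Event 8 (sale 7): sell min(7,0)=0. stock: 0 - 0 = 0. total_sold = 43
  Event 9 (return 8): 0 + 8 = 8
  Event 10 (sale 2): sell min(2,8)=2. stock: 8 - 2 = 6. total_sold = 45
  Event 11 (restock 32): 6 + 32 = 38
  Event 12 (adjust -2): 38 + -2 = 36
Final: stock = 36, total_sold = 45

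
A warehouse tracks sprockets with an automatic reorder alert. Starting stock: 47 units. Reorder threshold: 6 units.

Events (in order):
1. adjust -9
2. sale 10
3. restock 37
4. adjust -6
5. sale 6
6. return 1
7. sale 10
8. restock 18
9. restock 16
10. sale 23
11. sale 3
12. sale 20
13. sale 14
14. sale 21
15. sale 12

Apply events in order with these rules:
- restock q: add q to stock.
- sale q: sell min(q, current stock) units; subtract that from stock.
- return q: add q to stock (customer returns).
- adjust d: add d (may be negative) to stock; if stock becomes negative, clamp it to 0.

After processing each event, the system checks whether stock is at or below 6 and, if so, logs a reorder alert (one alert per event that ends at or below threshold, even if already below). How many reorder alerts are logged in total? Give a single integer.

Processing events:
Start: stock = 47
  Event 1 (adjust -9): 47 + -9 = 38
  Event 2 (sale 10): sell min(10,38)=10. stock: 38 - 10 = 28. total_sold = 10
  Event 3 (restock 37): 28 + 37 = 65
  Event 4 (adjust -6): 65 + -6 = 59
  Event 5 (sale 6): sell min(6,59)=6. stock: 59 - 6 = 53. total_sold = 16
  Event 6 (return 1): 53 + 1 = 54
  Event 7 (sale 10): sell min(10,54)=10. stock: 54 - 10 = 44. total_sold = 26
  Event 8 (restock 18): 44 + 18 = 62
  Event 9 (restock 16): 62 + 16 = 78
  Event 10 (sale 23): sell min(23,78)=23. stock: 78 - 23 = 55. total_sold = 49
  Event 11 (sale 3): sell min(3,55)=3. stock: 55 - 3 = 52. total_sold = 52
  Event 12 (sale 20): sell min(20,52)=20. stock: 52 - 20 = 32. total_sold = 72
  Event 13 (sale 14): sell min(14,32)=14. stock: 32 - 14 = 18. total_sold = 86
  Event 14 (sale 21): sell min(21,18)=18. stock: 18 - 18 = 0. total_sold = 104
  Event 15 (sale 12): sell min(12,0)=0. stock: 0 - 0 = 0. total_sold = 104
Final: stock = 0, total_sold = 104

Checking against threshold 6:
  After event 1: stock=38 > 6
  After event 2: stock=28 > 6
  After event 3: stock=65 > 6
  After event 4: stock=59 > 6
  After event 5: stock=53 > 6
  After event 6: stock=54 > 6
  After event 7: stock=44 > 6
  After event 8: stock=62 > 6
  After event 9: stock=78 > 6
  After event 10: stock=55 > 6
  After event 11: stock=52 > 6
  After event 12: stock=32 > 6
  After event 13: stock=18 > 6
  After event 14: stock=0 <= 6 -> ALERT
  After event 15: stock=0 <= 6 -> ALERT
Alert events: [14, 15]. Count = 2

Answer: 2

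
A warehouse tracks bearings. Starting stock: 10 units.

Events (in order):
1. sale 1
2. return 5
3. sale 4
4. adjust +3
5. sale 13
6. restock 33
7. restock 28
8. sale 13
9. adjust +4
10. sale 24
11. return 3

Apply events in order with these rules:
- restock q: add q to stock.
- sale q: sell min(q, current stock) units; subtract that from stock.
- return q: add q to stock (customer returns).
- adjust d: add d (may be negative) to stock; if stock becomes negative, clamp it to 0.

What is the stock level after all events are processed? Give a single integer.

Answer: 31

Derivation:
Processing events:
Start: stock = 10
  Event 1 (sale 1): sell min(1,10)=1. stock: 10 - 1 = 9. total_sold = 1
  Event 2 (return 5): 9 + 5 = 14
  Event 3 (sale 4): sell min(4,14)=4. stock: 14 - 4 = 10. total_sold = 5
  Event 4 (adjust +3): 10 + 3 = 13
  Event 5 (sale 13): sell min(13,13)=13. stock: 13 - 13 = 0. total_sold = 18
  Event 6 (restock 33): 0 + 33 = 33
  Event 7 (restock 28): 33 + 28 = 61
  Event 8 (sale 13): sell min(13,61)=13. stock: 61 - 13 = 48. total_sold = 31
  Event 9 (adjust +4): 48 + 4 = 52
  Event 10 (sale 24): sell min(24,52)=24. stock: 52 - 24 = 28. total_sold = 55
  Event 11 (return 3): 28 + 3 = 31
Final: stock = 31, total_sold = 55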